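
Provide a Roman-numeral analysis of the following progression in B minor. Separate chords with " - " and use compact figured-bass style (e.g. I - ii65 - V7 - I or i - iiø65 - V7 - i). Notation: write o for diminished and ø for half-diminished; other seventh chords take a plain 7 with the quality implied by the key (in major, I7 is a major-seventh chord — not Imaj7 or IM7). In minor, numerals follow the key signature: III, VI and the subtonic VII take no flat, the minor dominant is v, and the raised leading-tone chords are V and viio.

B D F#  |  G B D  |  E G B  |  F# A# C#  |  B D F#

i - VI - iv - V - i

B-D-F# has root B, degree 1 in B minor, so i.
G-B-D: root G is the submediant; major triad there is VI.
E-G-B: minor triad on E = scale degree 4 → iv.
F#-A#-C#: root F# is the dominant; major triad there is V.
B-D-F#: root B is the tonic; minor triad there is i.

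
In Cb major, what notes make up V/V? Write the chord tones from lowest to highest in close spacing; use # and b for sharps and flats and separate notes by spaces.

The slash means an applied dominant: we want the dominant of V. In Cb major, V is Gb major, and its dominant is built on Db.
Building a major triad on Db gives Db-F-Ab.

Db F Ab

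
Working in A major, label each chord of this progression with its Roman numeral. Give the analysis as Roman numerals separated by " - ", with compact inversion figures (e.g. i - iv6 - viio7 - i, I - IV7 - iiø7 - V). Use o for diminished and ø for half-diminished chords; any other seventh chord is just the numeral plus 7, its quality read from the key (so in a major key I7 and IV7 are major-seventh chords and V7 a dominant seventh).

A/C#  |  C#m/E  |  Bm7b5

A/C# has root A, degree 1 in A major, so I6.
C#m/E: minor triad on C# = scale degree 3 → iii6.
Bm7b5: B with this quality isn't in the key; it's iiø7, borrowed from the parallel minor.

I6 - iii6 - iiø7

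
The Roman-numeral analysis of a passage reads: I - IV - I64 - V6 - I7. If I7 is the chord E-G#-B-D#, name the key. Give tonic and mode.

E major

The anchor chord is a major seventh chord on E, labeled I7.
If E is scale degree 1 and the mode makes that degree carry a major seventh chord, the tonic is E and the mode is major.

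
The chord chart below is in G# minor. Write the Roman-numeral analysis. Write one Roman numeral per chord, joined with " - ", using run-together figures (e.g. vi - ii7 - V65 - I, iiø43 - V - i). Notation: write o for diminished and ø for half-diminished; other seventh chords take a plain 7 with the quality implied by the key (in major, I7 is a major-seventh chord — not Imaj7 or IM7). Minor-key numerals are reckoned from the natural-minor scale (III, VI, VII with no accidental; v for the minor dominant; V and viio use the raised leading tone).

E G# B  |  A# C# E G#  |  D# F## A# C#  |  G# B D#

VI - iiø7 - V7 - i

E-G#-B: major triad on E = scale degree 6 → VI.
A#-C#-E-G#: root A# is the supertonic; half-diminished seventh chord there is iiø7.
D#-F##-A#-C#: dominant seventh chord on D# = scale degree 5 → V7.
G#-B-D#: minor triad on G# = scale degree 1 → i.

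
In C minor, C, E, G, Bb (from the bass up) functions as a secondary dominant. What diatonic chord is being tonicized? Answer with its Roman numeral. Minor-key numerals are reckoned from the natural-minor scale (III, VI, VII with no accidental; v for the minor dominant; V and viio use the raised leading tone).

iv

The chord is a dominant seventh chord on C.
A dominant resolves down a perfect fifth: C → F. In C minor, F is scale degree 4, i.e. iv.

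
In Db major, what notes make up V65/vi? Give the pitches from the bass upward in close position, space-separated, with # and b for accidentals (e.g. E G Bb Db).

A C Eb F

V65/vi is a secondary dominant — the dominant seventh of vi. vi in Db major is Bb, so the applied chord's root is F, a perfect fifth above.
Building a dominant seventh chord on F gives F-A-C-Eb.
With the 65 figure the chord is in first inversion; from the bass A upward in close position it reads A-C-Eb-F.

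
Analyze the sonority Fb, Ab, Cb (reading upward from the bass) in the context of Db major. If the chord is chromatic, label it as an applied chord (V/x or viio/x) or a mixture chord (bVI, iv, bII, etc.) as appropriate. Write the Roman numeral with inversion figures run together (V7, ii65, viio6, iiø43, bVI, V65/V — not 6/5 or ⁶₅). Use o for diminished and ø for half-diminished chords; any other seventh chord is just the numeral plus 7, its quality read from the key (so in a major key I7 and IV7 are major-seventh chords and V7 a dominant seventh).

bIII

Stacked in thirds the chord is Fb-Ab-Cb: a major triad on Fb.
Fb is the lowered third degree of Db major (diatonic 3 would be F). This is a major triad on the lowered third degree, borrowed from the parallel minor.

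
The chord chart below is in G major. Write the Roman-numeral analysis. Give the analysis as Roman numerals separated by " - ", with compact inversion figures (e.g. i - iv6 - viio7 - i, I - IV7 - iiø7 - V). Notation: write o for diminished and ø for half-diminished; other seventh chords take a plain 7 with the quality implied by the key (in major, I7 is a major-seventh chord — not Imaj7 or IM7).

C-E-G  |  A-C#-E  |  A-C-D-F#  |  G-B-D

IV - V/V - V43 - I

C-E-G: major triad on C = scale degree 4 → IV.
A-C#-E: chromatic; A is V of V, so V/V.
A-C-D-F# has root D, degree 5 in G major, so V43.
G-B-D: major triad on G = scale degree 1 → I.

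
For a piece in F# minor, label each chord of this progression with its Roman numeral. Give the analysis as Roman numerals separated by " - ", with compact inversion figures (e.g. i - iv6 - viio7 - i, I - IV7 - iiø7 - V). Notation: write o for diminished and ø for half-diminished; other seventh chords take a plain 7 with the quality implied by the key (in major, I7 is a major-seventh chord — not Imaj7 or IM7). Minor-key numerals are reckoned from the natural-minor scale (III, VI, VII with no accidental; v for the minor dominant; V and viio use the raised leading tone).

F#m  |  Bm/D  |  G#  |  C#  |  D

F#m: root F# is the tonic; minor triad there is i.
Bm/D has root B, degree 4 in F# minor, so iv6.
G#: a major triad on G#, the applied dominant of V → V/V.
C# has root C#, degree 5 in F# minor, so V.
D has root D, degree 6 in F# minor, so VI.

i - iv6 - V/V - V - VI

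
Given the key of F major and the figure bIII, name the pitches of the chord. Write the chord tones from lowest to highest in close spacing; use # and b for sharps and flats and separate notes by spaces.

Ab C Eb

bIII is a major triad on the lowered third degree, borrowed from the parallel minor. In F major that root is Ab.
So the chord is Ab-C-Eb.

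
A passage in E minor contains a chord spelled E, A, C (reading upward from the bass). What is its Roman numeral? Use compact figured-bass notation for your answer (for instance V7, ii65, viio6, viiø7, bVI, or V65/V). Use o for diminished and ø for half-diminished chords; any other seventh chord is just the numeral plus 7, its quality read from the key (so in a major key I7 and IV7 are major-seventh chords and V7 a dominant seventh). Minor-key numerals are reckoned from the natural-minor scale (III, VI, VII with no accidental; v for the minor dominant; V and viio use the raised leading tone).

iv64

Stacked in thirds the chord is A-C-E: a minor triad on A.
In E minor, A is the subdominant; the diatonic minor triad there is iv.
With E in the bass the chord is in second inversion, so the figured bass is 64.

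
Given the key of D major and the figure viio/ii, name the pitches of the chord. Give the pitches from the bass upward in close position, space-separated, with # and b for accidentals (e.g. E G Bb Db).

viio/ii is a secondary leading-tone chord. The target ii is E in D major; the applied chord is rooted a semitone below, on D#.
Building a diminished triad on D# gives D#-F#-A.

D# F# A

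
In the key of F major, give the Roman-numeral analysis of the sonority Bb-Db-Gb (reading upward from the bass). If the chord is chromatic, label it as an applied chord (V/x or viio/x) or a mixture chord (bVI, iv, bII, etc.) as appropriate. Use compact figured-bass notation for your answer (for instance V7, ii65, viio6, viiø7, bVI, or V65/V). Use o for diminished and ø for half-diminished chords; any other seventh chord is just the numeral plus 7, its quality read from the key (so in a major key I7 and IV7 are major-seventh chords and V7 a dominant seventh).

Stacked in thirds the chord is Gb-Bb-Db: a major triad on Gb.
Gb is the lowered second degree of F major (diatonic 2 would be G). This is the Neapolitan sixth — a major triad on the lowered second degree, here in its customary first inversion.
With Bb in the bass the chord is in first inversion, so the figured bass is 6.

bII6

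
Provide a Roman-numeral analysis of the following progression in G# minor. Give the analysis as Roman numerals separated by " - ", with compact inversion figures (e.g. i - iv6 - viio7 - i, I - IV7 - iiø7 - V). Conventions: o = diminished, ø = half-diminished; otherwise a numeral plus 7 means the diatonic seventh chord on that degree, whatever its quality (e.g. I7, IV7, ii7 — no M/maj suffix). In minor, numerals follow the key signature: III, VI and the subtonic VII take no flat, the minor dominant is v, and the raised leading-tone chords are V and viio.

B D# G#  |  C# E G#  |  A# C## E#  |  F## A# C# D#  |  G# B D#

B-D#-G#: minor triad on G# = scale degree 1 → i6.
C#-E-G#: minor triad on C# = scale degree 4 → iv.
A#-C##-E#: a major triad on A#, the applied dominant of V → V/V.
F##-A#-C#-D#: root D# is the dominant; dominant seventh chord there is V65.
G#-B-D# has root G#, degree 1 in G# minor, so i.

i6 - iv - V/V - V65 - i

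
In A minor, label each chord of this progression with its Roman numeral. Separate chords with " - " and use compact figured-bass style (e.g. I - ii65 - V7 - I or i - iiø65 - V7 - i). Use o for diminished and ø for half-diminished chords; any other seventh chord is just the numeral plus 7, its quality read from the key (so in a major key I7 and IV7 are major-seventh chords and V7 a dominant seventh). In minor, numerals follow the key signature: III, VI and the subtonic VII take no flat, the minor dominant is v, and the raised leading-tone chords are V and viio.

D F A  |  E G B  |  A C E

D-F-A: minor triad on D = scale degree 4 → iv.
E-G-B has root E, degree 5 in A minor, so v.
A-C-E: root A is the tonic; minor triad there is i.

iv - v - i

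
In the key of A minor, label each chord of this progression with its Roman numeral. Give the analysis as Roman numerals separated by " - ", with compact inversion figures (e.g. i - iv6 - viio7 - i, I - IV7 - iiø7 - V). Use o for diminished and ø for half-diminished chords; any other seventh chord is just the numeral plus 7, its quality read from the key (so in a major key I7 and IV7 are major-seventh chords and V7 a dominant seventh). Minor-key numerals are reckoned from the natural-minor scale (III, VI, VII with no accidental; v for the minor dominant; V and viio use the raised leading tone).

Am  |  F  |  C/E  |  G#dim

Am: root A is the tonic; minor triad there is i.
F has root F, degree 6 in A minor, so VI.
C/E: major triad on C = scale degree 3 → III6.
G#dim has root G#, degree 7 in A minor, so viio.

i - VI - III6 - viio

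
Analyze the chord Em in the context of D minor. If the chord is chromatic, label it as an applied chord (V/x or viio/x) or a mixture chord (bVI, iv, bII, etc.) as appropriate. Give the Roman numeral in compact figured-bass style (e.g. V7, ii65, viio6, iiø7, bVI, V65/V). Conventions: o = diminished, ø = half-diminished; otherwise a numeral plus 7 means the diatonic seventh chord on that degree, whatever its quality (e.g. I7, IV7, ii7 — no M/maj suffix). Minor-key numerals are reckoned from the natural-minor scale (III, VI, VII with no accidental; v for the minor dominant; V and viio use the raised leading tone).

ii

The pitches E-G-B form a minor triad rooted on E.
E is the second degree of D minor. This is the minor supertonic, borrowed from the parallel major (the Dorian ii).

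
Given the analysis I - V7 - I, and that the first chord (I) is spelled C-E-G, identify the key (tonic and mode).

The chord C is a major triad rooted on C; its label is I.
If C is scale degree 1 and the mode makes that degree carry a major triad, the tonic is C and the mode is major.

C major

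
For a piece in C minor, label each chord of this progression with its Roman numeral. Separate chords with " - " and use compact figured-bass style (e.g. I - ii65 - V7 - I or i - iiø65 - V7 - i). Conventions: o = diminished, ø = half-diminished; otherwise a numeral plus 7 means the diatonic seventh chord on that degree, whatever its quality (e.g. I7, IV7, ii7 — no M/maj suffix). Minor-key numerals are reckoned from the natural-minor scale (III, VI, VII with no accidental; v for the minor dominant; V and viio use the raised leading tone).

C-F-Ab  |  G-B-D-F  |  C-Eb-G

iv64 - V7 - i

C-F-Ab: root F is the subdominant; minor triad there is iv64.
G-B-D-F has root G, degree 5 in C minor, so V7.
C-Eb-G: root C is the tonic; minor triad there is i.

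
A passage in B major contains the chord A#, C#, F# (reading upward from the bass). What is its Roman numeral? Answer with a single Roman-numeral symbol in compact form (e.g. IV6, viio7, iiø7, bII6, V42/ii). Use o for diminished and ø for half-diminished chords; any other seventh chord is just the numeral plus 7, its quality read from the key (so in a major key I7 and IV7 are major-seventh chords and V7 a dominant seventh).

V6

The pitches F#-A#-C# form a major triad rooted on F#.
In B major, F# is the dominant; the diatonic major triad there is V.
With A# in the bass the chord is in first inversion, so the figured bass is 6.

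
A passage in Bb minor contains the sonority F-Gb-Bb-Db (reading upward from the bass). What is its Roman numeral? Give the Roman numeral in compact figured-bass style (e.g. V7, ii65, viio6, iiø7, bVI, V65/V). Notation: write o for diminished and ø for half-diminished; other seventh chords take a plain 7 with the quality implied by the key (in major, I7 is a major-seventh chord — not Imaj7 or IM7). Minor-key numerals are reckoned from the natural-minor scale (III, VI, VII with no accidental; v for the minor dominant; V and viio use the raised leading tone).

The pitches Gb-Bb-Db-F form a major seventh chord rooted on Gb.
Gb is scale degree 6 in Bb minor, and a major seventh chord on that degree is written VI7.
With F in the bass the chord is in third inversion, so the figured bass is 42.

VI42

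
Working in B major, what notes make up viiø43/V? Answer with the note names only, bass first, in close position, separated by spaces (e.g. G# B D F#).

B D# E# G#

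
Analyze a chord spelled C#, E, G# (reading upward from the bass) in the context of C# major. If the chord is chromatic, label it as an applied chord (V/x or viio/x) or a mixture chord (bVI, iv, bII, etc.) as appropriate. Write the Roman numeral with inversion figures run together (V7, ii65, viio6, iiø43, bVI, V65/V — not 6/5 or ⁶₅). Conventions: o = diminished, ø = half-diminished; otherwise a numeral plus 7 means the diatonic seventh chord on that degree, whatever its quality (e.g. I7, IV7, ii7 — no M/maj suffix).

i

The pitches C#-E-G# form a minor triad rooted on C#.
C# is the first degree of C# major. This is the minor tonic, borrowed from the parallel minor.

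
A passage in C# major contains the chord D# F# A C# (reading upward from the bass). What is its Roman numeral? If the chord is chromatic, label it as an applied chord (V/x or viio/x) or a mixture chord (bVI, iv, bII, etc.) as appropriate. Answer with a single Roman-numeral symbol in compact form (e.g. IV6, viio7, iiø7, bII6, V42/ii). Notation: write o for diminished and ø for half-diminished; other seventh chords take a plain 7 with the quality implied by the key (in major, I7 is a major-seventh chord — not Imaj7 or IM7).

iiø7

The pitches D#-F#-A-C# form a half-diminished seventh chord rooted on D#.
D# is the second degree of C# major. This is the half-diminished supertonic seventh, borrowed from the parallel minor.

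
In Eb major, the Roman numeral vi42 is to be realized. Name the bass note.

vi in Eb major has root C; the chord is C-Eb-G-Bb.
The figure 42 means third inversion — the seventh is in the bass.

Bb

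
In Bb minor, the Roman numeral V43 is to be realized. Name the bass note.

V in Bb minor has root F; the chord is F-A-C-Eb.
The figure 43 means second inversion — the fifth is in the bass.

C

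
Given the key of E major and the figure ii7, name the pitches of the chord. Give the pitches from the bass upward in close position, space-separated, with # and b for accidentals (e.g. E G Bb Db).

F# A C# E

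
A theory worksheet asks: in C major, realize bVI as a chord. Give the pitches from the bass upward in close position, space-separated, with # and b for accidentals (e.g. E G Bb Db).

Ab C Eb

bVI is a major triad on the lowered sixth degree, borrowed from the parallel minor. In C major that root is Ab.
So the chord is Ab-C-Eb, a major triad.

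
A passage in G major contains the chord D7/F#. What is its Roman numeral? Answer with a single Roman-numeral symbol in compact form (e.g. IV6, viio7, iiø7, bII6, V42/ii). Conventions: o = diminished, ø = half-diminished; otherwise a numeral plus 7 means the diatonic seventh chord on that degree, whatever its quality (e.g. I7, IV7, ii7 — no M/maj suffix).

Stacked in thirds the chord is D-F#-A-C: a dominant seventh chord on D.
In G major, D is the dominant; the diatonic dominant seventh chord there is V7.
With F# in the bass the chord is in first inversion, so the figured bass is 65.

V65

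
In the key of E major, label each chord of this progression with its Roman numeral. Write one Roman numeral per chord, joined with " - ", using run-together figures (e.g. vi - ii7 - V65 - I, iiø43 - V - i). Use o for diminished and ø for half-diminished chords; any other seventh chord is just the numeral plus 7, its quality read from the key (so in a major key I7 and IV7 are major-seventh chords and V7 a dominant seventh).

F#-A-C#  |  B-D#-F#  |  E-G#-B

F#-A-C#: minor triad on F# = scale degree 2 → ii.
B-D#-F# has root B, degree 5 in E major, so V.
E-G#-B: major triad on E = scale degree 1 → I.

ii - V - I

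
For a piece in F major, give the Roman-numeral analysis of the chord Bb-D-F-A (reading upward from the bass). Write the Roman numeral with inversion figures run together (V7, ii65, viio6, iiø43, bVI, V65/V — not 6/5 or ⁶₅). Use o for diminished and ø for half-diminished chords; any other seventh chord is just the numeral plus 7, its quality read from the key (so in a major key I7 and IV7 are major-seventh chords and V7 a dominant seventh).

IV7

Stacked in thirds the chord is Bb-D-F-A: a major seventh chord on Bb.
Bb is scale degree 4 in F major, and a major seventh chord on that degree is written IV7.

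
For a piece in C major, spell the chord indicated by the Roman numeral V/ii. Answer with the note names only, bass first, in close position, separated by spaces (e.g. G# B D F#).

The slash means an applied dominant: we want the dominant of ii. In C major, ii is D minor, and its dominant is built on A.
Building a major triad on A gives A-C#-E.

A C# E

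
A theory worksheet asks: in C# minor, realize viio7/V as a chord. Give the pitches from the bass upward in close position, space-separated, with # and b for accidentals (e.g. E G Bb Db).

The slash marks an applied leading-tone chord: viio of V. In C# minor, V is G#, so the leading tone to it is F##, a half step below.
Building a fully diminished seventh chord on F## gives F##-A#-C#-E.

F## A# C# E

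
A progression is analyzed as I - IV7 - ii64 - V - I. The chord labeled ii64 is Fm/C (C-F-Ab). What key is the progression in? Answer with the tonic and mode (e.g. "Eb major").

ii64 is given as C-F-Ab — a minor triad with root F.
ii64 on F implies F is the supertonic; that puts the tonic at Eb, and the lowercase numeral fits major mode.

Eb major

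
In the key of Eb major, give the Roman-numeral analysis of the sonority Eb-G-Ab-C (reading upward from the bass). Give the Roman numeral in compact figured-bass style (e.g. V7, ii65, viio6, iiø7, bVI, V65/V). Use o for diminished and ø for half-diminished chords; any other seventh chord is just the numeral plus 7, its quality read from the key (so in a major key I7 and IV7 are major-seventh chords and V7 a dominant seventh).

Stacked in thirds the chord is Ab-C-Eb-G: a major seventh chord on Ab.
Ab is scale degree 4 in Eb major, and a major seventh chord on that degree is written IV7.
With Eb in the bass the chord is in second inversion, so the figured bass is 43.

IV43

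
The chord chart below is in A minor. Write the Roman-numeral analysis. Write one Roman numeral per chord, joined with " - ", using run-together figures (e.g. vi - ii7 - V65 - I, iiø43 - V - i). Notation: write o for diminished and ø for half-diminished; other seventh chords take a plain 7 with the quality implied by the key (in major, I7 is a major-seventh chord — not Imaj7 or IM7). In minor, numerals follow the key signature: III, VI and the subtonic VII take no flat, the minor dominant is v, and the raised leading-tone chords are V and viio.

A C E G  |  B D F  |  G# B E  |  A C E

i7 - iio - V6 - i

A-C-E-G: root A is the tonic; minor seventh chord there is i7.
B-D-F: diminished triad on B = scale degree 2 → iio.
G#-B-E: root E is the dominant; major triad there is V6.
A-C-E has root A, degree 1 in A minor, so i.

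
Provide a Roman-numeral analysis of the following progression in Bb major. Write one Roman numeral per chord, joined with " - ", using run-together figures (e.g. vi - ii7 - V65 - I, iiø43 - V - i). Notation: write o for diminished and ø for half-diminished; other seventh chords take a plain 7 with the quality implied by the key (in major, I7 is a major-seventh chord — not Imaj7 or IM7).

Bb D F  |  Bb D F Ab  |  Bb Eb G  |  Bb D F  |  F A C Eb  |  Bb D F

Bb-D-F: root Bb is the tonic; major triad there is I.
Bb-D-F-Ab: a dominant seventh chord on Bb, the applied dominant of IV → V7/IV.
Bb-Eb-G: major triad on Eb = scale degree 4 → IV64.
Bb-D-F: major triad on Bb = scale degree 1 → I.
F-A-C-Eb: dominant seventh chord on F = scale degree 5 → V7.
Bb-D-F has root Bb, degree 1 in Bb major, so I.

I - V7/IV - IV64 - I - V7 - I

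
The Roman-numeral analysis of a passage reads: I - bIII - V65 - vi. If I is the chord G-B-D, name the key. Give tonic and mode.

G major

The anchor chord is a major triad on G, labeled I.
If G is scale degree 1 and the mode makes that degree carry a major triad, the tonic is G and the mode is major.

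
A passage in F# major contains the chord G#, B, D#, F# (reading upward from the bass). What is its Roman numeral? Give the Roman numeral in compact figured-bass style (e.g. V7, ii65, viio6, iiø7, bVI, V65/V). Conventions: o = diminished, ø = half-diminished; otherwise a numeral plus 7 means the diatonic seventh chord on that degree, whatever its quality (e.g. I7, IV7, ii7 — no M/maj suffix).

ii7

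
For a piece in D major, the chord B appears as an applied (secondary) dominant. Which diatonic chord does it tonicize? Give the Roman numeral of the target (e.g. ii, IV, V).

ii

The chord is a major triad on B.
A dominant resolves down a perfect fifth: B → E. In D major, E is scale degree 2, i.e. ii.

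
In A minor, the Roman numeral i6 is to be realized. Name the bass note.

i in A minor has root A; the chord is A-C-E.
The figure 6 means first inversion — the third is in the bass.

C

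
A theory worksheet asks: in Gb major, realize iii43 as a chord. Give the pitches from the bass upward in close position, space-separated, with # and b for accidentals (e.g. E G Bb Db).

F Ab Bb Db

In Gb major, scale degree 3 is Bb, and the diatonic chord built there is a minor seventh chord.
Stacking thirds from Bb gives Bb-Db-F-Ab.
With the 43 figure the chord is in second inversion; from the bass F upward in close position it reads F-Ab-Bb-Db.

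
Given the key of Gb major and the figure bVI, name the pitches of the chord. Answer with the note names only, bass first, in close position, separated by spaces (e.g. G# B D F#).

Ebb Gb Bbb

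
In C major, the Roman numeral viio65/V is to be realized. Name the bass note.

A

The applied chord viio65/V is rooted on F#: F#-A-C-Eb.
The figure 65 means first inversion — the third is in the bass.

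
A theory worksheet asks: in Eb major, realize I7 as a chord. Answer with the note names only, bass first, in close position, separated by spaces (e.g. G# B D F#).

Eb G Bb D

In Eb major, scale degree 1 is Eb, and the diatonic chord built there is a major seventh chord.
Stacking thirds from Eb gives Eb-G-Bb-D.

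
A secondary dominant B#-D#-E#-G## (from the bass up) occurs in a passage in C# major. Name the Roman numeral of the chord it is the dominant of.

vi

The chord is a dominant seventh chord on E#.
A dominant resolves down a perfect fifth: E# → A#. In C# major, A# is scale degree 6, i.e. vi.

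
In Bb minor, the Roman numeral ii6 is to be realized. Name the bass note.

ii in Bb minor has root C; the chord is C-Eb-G.
The figure 6 means first inversion — the third is in the bass.

Eb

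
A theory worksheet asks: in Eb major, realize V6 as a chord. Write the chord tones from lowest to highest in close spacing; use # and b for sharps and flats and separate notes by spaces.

In Eb major, scale degree 5 is Bb, and the diatonic chord built there is a major triad.
Stacking thirds from Bb gives Bb-D-F.
With the 6 figure the chord is in first inversion; from the bass D upward in close position it reads D-F-Bb.

D F Bb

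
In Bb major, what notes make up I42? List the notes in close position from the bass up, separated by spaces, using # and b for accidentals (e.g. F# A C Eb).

A Bb D F

The numeral's case and figure indicate a major seventh chord. In Bb major its root, the tonic, is Bb.
That chord is spelled Bb-D-F-A.
With the 42 figure the chord is in third inversion; from the bass A upward in close position it reads A-Bb-D-F.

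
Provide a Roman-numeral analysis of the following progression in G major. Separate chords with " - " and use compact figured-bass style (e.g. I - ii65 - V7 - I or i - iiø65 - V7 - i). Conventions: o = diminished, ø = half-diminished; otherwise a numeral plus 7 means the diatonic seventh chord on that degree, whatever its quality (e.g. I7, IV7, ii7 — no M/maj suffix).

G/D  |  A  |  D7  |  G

I64 - V/V - V7 - I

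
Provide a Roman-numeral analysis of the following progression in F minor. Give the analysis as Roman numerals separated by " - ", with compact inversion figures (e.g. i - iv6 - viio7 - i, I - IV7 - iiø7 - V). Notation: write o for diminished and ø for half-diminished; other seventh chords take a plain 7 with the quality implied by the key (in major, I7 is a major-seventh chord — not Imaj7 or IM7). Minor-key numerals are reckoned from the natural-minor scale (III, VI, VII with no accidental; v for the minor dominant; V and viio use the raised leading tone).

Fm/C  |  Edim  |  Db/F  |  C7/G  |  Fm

i64 - viio - VI6 - V43 - i

Fm/C: minor triad on F = scale degree 1 → i64.
Edim has root E, degree 7 in F minor, so viio.
Db/F: root Db is the submediant; major triad there is VI6.
C7/G has root C, degree 5 in F minor, so V43.
Fm: root F is the tonic; minor triad there is i.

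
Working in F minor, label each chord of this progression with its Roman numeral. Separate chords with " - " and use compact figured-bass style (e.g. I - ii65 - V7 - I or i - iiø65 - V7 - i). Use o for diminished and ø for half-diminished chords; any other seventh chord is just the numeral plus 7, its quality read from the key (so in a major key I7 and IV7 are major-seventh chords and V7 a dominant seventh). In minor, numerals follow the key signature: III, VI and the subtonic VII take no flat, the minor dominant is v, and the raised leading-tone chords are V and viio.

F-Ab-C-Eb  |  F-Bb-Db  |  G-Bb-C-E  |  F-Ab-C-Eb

F-Ab-C-Eb: root F is the tonic; minor seventh chord there is i7.
F-Bb-Db: minor triad on Bb = scale degree 4 → iv64.
G-Bb-C-E: dominant seventh chord on C = scale degree 5 → V43.
F-Ab-C-Eb: root F is the tonic; minor seventh chord there is i7.

i7 - iv64 - V43 - i7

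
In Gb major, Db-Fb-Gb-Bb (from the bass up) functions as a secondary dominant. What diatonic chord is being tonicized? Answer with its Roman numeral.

IV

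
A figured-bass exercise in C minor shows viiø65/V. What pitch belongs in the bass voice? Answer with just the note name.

A

The applied chord viiø65/V is rooted on F#: F#-A-C-E.
The figure 65 means first inversion — the third is in the bass.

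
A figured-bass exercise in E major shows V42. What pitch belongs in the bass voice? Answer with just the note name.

A

V in E major has root B; the chord is B-D#-F#-A.
The figure 42 means third inversion — the seventh is in the bass.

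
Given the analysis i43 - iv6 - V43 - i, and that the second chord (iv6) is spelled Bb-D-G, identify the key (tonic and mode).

D minor

The anchor chord is a minor triad on G, labeled iv6.
If G is scale degree 4 and the mode makes that degree carry a minor triad, the tonic is D and the mode is minor.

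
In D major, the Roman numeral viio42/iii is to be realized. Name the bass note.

The applied chord viio42/iii is rooted on E#: E#-G#-B-D.
The figure 42 means third inversion — the seventh is in the bass.

D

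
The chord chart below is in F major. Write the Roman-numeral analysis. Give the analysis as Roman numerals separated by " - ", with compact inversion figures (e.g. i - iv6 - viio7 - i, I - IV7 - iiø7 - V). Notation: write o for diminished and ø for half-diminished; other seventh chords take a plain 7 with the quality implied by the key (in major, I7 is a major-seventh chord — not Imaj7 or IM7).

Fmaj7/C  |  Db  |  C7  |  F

I43 - bVI - V7 - I

Fmaj7/C has root F, degree 1 in F major, so I43.
Db: major triad on Db — chromatic; bVI (borrowed from the parallel minor).
C7 has root C, degree 5 in F major, so V7.
F: root F is the tonic; major triad there is I.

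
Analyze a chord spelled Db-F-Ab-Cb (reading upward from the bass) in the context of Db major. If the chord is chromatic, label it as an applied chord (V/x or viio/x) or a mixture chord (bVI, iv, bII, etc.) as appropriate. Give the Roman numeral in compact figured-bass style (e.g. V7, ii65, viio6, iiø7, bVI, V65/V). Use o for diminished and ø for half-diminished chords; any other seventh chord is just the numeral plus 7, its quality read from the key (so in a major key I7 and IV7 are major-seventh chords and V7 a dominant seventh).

V7/IV

The pitches Db-F-Ab-Cb form a dominant seventh chord rooted on Db.
Db is not a diatonic chord root with this quality in Db major, but it lies a perfect fifth above Gb (IV), so the chord functions as an applied dominant of IV.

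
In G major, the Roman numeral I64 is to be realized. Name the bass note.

D

I in G major has root G; the chord is G-B-D.
The figure 64 means second inversion — the fifth is in the bass.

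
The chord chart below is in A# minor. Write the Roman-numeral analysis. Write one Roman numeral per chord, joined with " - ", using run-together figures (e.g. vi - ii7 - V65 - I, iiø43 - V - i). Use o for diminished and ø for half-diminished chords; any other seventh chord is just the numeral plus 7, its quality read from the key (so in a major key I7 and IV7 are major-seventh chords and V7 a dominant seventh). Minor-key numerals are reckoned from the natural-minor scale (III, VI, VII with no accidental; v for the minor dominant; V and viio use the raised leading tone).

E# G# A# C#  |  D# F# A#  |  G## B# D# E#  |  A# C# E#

E#-G#-A#-C#: root A# is the tonic; minor seventh chord there is i43.
D#-F#-A#: minor triad on D# = scale degree 4 → iv.
G##-B#-D#-E#: root E# is the dominant; dominant seventh chord there is V65.
A#-C#-E#: minor triad on A# = scale degree 1 → i.

i43 - iv - V65 - i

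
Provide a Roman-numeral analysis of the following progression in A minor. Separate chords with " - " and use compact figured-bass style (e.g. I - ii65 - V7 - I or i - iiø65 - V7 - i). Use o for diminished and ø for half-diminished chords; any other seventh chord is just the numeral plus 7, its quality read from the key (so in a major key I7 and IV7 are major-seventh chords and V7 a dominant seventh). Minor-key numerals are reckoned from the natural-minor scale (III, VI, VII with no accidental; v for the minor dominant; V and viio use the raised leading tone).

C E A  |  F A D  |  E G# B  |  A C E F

i6 - iv6 - V - VI65

C-E-A: root A is the tonic; minor triad there is i6.
F-A-D: minor triad on D = scale degree 4 → iv6.
E-G#-B: major triad on E = scale degree 5 → V.
A-C-E-F: major seventh chord on F = scale degree 6 → VI65.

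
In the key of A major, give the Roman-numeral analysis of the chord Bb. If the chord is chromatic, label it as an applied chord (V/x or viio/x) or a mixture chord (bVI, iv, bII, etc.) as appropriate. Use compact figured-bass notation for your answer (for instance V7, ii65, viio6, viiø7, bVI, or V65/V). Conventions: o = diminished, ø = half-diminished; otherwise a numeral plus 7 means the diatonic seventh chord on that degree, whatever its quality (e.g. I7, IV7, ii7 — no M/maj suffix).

The pitches Bb-D-F form a major triad rooted on Bb.
Bb is the lowered second degree of A major (diatonic 2 would be B). This is the Neapolitan chord — a major triad on the lowered second degree.

bII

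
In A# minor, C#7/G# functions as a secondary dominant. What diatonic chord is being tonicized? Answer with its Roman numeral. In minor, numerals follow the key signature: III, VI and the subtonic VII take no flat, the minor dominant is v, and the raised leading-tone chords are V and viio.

The chord is a dominant seventh chord on C#.
A dominant resolves down a perfect fifth: C# → F#. In A# minor, F# is scale degree 6, i.e. VI.

VI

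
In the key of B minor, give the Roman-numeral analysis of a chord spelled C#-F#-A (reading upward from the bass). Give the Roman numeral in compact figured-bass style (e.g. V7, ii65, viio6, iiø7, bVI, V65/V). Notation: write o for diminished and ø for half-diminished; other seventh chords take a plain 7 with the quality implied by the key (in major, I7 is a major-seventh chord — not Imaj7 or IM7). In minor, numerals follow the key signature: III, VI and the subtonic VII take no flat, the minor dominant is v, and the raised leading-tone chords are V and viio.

The pitches F#-A-C# form a minor triad rooted on F#.
F# is scale degree 5 in B minor, and a minor triad on that degree is written v.
With C# in the bass the chord is in second inversion, so the figured bass is 64.

v64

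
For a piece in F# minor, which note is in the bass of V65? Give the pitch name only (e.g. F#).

E#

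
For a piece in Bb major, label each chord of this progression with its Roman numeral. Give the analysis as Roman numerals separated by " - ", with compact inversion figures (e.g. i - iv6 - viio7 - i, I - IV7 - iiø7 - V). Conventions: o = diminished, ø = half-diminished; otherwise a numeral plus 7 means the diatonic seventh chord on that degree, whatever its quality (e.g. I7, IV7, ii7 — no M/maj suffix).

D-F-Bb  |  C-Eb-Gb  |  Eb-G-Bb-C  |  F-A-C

I6 - iio - ii65 - V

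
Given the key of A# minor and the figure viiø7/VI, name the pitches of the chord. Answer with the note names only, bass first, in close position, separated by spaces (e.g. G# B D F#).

E# G# B D#

viiø7/VI is a secondary leading-tone chord. The target VI is F# in A# minor; the applied chord is rooted a semitone below, on E#.
Building a half-diminished seventh chord on E# gives E#-G#-B-D#.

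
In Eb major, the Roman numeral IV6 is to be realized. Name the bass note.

C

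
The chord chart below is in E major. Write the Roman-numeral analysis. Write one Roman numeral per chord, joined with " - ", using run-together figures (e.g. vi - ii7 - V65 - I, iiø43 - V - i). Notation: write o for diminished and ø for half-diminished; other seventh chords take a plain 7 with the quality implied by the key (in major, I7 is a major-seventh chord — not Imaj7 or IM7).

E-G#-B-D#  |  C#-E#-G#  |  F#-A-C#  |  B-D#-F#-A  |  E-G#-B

I7 - V/ii - ii - V7 - I

E-G#-B-D#: major seventh chord on E = scale degree 1 → I7.
C#-E#-G#: chromatic; C# is V of ii, so V/ii.
F#-A-C#: minor triad on F# = scale degree 2 → ii.
B-D#-F#-A: root B is the dominant; dominant seventh chord there is V7.
E-G#-B: root E is the tonic; major triad there is I.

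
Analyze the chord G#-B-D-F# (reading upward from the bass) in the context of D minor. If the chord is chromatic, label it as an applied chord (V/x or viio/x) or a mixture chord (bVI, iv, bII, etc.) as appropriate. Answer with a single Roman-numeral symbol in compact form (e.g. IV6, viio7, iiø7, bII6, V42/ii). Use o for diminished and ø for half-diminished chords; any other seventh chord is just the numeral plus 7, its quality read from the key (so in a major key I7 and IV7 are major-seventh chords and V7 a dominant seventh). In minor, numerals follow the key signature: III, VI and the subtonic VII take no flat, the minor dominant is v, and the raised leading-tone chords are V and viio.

viiø7/V

The pitches G#-B-D-F# form a half-diminished seventh chord rooted on G#.
G# sits a half step below A (V in D minor); a diminished chord there is the applied leading-tone chord of V.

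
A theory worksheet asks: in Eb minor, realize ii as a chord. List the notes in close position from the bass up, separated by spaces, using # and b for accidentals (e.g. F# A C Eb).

Scale degree 2 in Eb minor is F; here the chord built on it is altered to a minor triad. ii is the minor supertonic, borrowed from the parallel major (the Dorian ii).
So the chord is F-Ab-C.

F Ab C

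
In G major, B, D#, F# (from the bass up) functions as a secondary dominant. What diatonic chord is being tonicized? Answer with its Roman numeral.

The chord is a major triad on B.
A dominant resolves down a perfect fifth: B → E. In G major, E is scale degree 6, i.e. vi.

vi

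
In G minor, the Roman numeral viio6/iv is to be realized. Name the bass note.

D

The applied chord viio6/iv is rooted on B: B-D-F.
The figure 6 means first inversion — the third is in the bass.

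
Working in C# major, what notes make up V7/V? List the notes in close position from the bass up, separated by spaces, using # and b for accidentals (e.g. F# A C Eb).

D# F## A# C#

The slash means an applied dominant: we want the dominant of V. In C# major, V is G# major, and its dominant is built on D#.
Building a dominant seventh chord on D# gives D#-F##-A#-C#.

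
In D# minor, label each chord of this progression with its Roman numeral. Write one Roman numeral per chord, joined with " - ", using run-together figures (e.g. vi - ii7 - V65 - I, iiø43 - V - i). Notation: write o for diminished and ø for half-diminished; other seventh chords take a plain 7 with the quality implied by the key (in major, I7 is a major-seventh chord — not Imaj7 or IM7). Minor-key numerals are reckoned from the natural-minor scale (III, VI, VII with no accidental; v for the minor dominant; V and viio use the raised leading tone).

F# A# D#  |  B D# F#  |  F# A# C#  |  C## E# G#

F#-A#-D#: root D# is the tonic; minor triad there is i6.
B-D#-F#: root B is the submediant; major triad there is VI.
F#-A#-C#: root F# is the mediant; major triad there is III.
C##-E#-G#: root C## is the leading tone; diminished triad there is viio.

i6 - VI - III - viio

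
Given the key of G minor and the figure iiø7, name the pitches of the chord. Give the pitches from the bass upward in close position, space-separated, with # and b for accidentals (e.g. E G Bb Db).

In G minor, scale degree 2 is A, and the diatonic chord built there is a half-diminished seventh chord.
Stacking thirds from A gives A-C-Eb-G.

A C Eb G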